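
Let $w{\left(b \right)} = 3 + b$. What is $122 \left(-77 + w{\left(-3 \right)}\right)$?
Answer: $-9394$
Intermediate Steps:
$122 \left(-77 + w{\left(-3 \right)}\right) = 122 \left(-77 + \left(3 - 3\right)\right) = 122 \left(-77 + 0\right) = 122 \left(-77\right) = -9394$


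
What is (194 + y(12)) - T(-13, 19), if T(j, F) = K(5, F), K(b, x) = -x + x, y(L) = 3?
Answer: 197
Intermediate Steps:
K(b, x) = 0
T(j, F) = 0
(194 + y(12)) - T(-13, 19) = (194 + 3) - 1*0 = 197 + 0 = 197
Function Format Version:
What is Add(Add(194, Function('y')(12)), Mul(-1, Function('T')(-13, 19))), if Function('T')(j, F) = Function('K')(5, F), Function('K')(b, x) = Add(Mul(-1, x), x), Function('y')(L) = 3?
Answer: 197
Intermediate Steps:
Function('K')(b, x) = 0
Function('T')(j, F) = 0
Add(Add(194, Function('y')(12)), Mul(-1, Function('T')(-13, 19))) = Add(Add(194, 3), Mul(-1, 0)) = Add(197, 0) = 197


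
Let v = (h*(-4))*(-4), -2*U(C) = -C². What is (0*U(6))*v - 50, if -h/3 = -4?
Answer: -50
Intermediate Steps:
h = 12 (h = -3*(-4) = 12)
U(C) = C²/2 (U(C) = -(-1)*C²/2 = C²/2)
v = 192 (v = (12*(-4))*(-4) = -48*(-4) = 192)
(0*U(6))*v - 50 = (0*((½)*6²))*192 - 50 = (0*((½)*36))*192 - 50 = (0*18)*192 - 50 = 0*192 - 50 = 0 - 50 = -50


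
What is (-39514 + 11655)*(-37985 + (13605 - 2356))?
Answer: 744838224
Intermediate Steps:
(-39514 + 11655)*(-37985 + (13605 - 2356)) = -27859*(-37985 + 11249) = -27859*(-26736) = 744838224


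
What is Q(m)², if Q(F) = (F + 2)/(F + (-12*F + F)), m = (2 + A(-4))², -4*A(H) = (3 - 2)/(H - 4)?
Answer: 39350529/1785062500 ≈ 0.022044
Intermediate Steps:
A(H) = -1/(4*(-4 + H)) (A(H) = -(3 - 2)/(4*(H - 4)) = -1/(4*(-4 + H)))
m = 4225/1024 (m = (2 - 1/(-16 + 4*(-4)))² = (2 - 1/(-16 - 16))² = (2 - 1/(-32))² = (2 - 1*(-1/32))² = (2 + 1/32)² = (65/32)² = 4225/1024 ≈ 4.1260)
Q(F) = -(2 + F)/(10*F) (Q(F) = (2 + F)/(F - 11*F) = (2 + F)/((-10*F)) = (2 + F)*(-1/(10*F)) = -(2 + F)/(10*F))
Q(m)² = ((-2 - 1*4225/1024)/(10*(4225/1024)))² = ((⅒)*(1024/4225)*(-2 - 4225/1024))² = ((⅒)*(1024/4225)*(-6273/1024))² = (-6273/42250)² = 39350529/1785062500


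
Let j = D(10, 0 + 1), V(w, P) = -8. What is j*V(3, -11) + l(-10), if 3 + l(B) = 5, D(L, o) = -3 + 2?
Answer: 10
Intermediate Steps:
D(L, o) = -1
l(B) = 2 (l(B) = -3 + 5 = 2)
j = -1
j*V(3, -11) + l(-10) = -1*(-8) + 2 = 8 + 2 = 10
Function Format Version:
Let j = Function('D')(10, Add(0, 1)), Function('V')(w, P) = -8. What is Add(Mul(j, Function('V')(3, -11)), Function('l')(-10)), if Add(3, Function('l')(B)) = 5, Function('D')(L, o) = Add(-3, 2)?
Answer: 10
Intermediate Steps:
Function('D')(L, o) = -1
Function('l')(B) = 2 (Function('l')(B) = Add(-3, 5) = 2)
j = -1
Add(Mul(j, Function('V')(3, -11)), Function('l')(-10)) = Add(Mul(-1, -8), 2) = Add(8, 2) = 10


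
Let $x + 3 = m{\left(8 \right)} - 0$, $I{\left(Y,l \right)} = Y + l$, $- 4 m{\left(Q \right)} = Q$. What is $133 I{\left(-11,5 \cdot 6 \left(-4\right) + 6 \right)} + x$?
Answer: $-16630$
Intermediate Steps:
$m{\left(Q \right)} = - \frac{Q}{4}$
$x = -5$ ($x = -3 - 2 = -5$)
$133 I{\left(-11,5 \cdot 6 \left(-4\right) + 6 \right)} + x = 133 \left(-11 + \left(5 \cdot 6 \left(-4\right) + 6\right)\right) - 5 = 133 \left(-11 + \left(5 \left(-24\right) + 6\right)\right) - 5 = 133 \left(-11 + \left(-120 + 6\right)\right) - 5 = 133 \left(-11 - 114\right) - 5 = 133 \left(-125\right) - 5 = -16625 - 5 = -16630$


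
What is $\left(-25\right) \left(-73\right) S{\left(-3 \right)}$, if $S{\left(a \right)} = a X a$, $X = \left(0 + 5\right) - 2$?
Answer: $49275$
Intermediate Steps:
$X = 3$ ($X = 5 - 2 = 3$)
$S{\left(a \right)} = 3 a^{2}$ ($S{\left(a \right)} = a 3 a = 3 a a = 3 a^{2}$)
$\left(-25\right) \left(-73\right) S{\left(-3 \right)} = \left(-25\right) \left(-73\right) 3 \left(-3\right)^{2} = 1825 \cdot 3 \cdot 9 = 1825 \cdot 27 = 49275$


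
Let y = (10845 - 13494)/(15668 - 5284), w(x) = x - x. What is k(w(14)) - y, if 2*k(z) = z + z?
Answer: 2649/10384 ≈ 0.25510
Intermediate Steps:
w(x) = 0
k(z) = z (k(z) = (z + z)/2 = (2*z)/2 = z)
y = -2649/10384 ≈ -0.25510
k(w(14)) - y = 0 - 1*(-2649/10384) = 0 + 2649/10384 = 2649/10384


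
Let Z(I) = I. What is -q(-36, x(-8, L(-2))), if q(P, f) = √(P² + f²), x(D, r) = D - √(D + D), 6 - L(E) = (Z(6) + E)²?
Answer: -8*√(21 + I) ≈ -36.671 - 0.87262*I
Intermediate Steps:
L(E) = 6 - (6 + E)²
x(D, r) = D - √2*√D (x(D, r) = D - √(2*D) = D - √2*√D)
-q(-36, x(-8, L(-2))) = -√((-36)² + (-8 - √2*√(-8))²) = -√(1296 + (-8 - √2*2*I*√2)²) = -√(1296 + (-8 - 4*I)²)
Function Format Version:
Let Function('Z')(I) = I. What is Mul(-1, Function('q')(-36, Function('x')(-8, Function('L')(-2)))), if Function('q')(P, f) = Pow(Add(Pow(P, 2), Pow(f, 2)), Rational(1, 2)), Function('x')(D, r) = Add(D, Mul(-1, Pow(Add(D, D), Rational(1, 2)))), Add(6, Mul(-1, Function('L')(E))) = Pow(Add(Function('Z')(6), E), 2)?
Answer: Mul(-8, Pow(Add(21, I), Rational(1, 2))) ≈ Add(-36.671, Mul(-0.87262, I))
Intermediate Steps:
Function('L')(E) = Add(6, Mul(-1, Pow(Add(6, E), 2)))
Function('x')(D, r) = Add(D, Mul(-1, Pow(2, Rational(1, 2)), Pow(D, Rational(1, 2)))) (Function('x')(D, r) = Add(D, Mul(-1, Pow(Mul(2, D), Rational(1, 2)))) = Add(D, Mul(-1, Mul(Pow(2, Rational(1, 2)), Pow(D, Rational(1, 2))))) = Add(D, Mul(-1, Pow(2, Rational(1, 2)), Pow(D, Rational(1, 2)))))
Mul(-1, Function('q')(-36, Function('x')(-8, Function('L')(-2)))) = Mul(-1, Pow(Add(Pow(-36, 2), Pow(Add(-8, Mul(-1, Pow(2, Rational(1, 2)), Pow(-8, Rational(1, 2)))), 2)), Rational(1, 2))) = Mul(-1, Pow(Add(1296, Pow(Add(-8, Mul(-1, Pow(2, Rational(1, 2)), Mul(2, I, Pow(2, Rational(1, 2))))), 2)), Rational(1, 2))) = Mul(-1, Pow(Add(1296, Pow(Add(-8, Mul(-4, I)), 2)), Rational(1, 2)))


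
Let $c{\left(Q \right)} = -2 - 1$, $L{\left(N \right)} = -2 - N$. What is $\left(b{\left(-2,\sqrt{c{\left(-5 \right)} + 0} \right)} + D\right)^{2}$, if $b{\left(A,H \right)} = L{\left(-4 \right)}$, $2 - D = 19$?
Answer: $225$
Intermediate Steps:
$D = -17$ ($D = 2 - 19 = -17$)
$c{\left(Q \right)} = -3$
$b{\left(A,H \right)} = 2$ ($b{\left(A,H \right)} = -2 - -4 = -2 + 4 = 2$)
$\left(b{\left(-2,\sqrt{c{\left(-5 \right)} + 0} \right)} + D\right)^{2} = \left(2 - 17\right)^{2} = \left(-15\right)^{2} = 225$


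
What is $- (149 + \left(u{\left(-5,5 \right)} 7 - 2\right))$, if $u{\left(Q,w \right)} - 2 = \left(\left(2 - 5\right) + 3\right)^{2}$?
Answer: $-161$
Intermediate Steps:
$u{\left(Q,w \right)} = 2$ ($u{\left(Q,w \right)} = 2 + \left(\left(2 - 5\right) + 3\right)^{2} = 2 + \left(-3 + 3\right)^{2} = 2 + 0^{2} = 2 + 0 = 2$)
$- (149 + \left(u{\left(-5,5 \right)} 7 - 2\right)) = - (149 + \left(2 \cdot 7 - 2\right)) = - (149 + \left(14 - 2\right)) = - (149 + 12) = \left(-1\right) 161 = -161$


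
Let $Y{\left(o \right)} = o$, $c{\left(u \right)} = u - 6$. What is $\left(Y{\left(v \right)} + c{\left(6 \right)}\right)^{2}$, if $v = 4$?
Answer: $16$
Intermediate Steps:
$c{\left(u \right)} = -6 + u$ ($c{\left(u \right)} = u - 6 = -6 + u$)
$\left(Y{\left(v \right)} + c{\left(6 \right)}\right)^{2} = \left(4 + \left(-6 + 6\right)\right)^{2} = \left(4 + 0\right)^{2} = 4^{2} = 16$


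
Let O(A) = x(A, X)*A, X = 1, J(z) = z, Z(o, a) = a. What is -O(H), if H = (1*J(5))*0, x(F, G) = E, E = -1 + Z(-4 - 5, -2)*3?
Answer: 0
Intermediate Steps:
E = -7 (E = -1 - 2*3 = -1 - 6 = -7)
x(F, G) = -7
H = 0 (H = (1*5)*0 = 5*0 = 0)
O(A) = -7*A
-O(H) = -(-7)*0 = -1*0 = 0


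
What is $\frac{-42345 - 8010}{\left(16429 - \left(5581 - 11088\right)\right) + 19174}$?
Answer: $- \frac{10071}{8222} \approx -1.2249$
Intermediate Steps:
$\frac{-42345 - 8010}{\left(16429 - \left(5581 - 11088\right)\right) + 19174} = - \frac{50355}{\left(16429 - -5507\right) + 19174} = - \frac{50355}{\left(16429 + 5507\right) + 19174} = - \frac{50355}{21936 + 19174} = - \frac{50355}{41110} = \left(-50355\right) \frac{1}{41110} = - \frac{10071}{8222}$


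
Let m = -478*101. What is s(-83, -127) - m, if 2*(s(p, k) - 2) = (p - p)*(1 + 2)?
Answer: 48280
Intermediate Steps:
m = -48278
s(p, k) = 2 (s(p, k) = 2 + ((p - p)*(1 + 2))/2 = 2 + (0*3)/2 = 2 + (1/2)*0 = 2 + 0 = 2)
s(-83, -127) - m = 2 - 1*(-48278) = 2 + 48278 = 48280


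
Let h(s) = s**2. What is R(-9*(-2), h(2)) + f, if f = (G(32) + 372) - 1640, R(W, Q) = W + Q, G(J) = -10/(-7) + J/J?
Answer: -8705/7 ≈ -1243.6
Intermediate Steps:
G(J) = 17/7 (G(J) = -10*(-1/7) + 1 = 10/7 + 1 = 17/7)
R(W, Q) = Q + W
f = -8859/7 (f = (17/7 + 372) - 1640 = 2621/7 - 1640 = -8859/7 ≈ -1265.6)
R(-9*(-2), h(2)) + f = (2**2 - 9*(-2)) - 8859/7 = (4 + 18) - 8859/7 = 22 - 8859/7 = -8705/7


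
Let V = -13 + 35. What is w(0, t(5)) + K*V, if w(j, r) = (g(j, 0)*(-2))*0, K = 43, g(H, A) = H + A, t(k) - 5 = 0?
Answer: 946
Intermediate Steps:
t(k) = 5 (t(k) = 5 + 0 = 5)
g(H, A) = A + H
V = 22
w(j, r) = 0 (w(j, r) = ((0 + j)*(-2))*0 = (j*(-2))*0 = -2*j*0 = 0)
w(0, t(5)) + K*V = 0 + 43*22 = 0 + 946 = 946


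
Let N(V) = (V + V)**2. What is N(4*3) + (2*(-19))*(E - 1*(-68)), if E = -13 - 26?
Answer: -526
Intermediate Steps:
E = -39
N(V) = 4*V**2 (N(V) = (2*V)**2 = 4*V**2)
N(4*3) + (2*(-19))*(E - 1*(-68)) = 4*(4*3)**2 + (2*(-19))*(-39 - 1*(-68)) = 4*12**2 - 38*(-39 + 68) = 4*144 - 38*29 = 576 - 1102 = -526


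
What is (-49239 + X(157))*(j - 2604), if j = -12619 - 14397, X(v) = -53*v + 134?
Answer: 1700958120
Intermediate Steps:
X(v) = 134 - 53*v
j = -27016
(-49239 + X(157))*(j - 2604) = (-49239 + (134 - 53*157))*(-27016 - 2604) = (-49239 + (134 - 8321))*(-29620) = (-49239 - 8187)*(-29620) = -57426*(-29620) = 1700958120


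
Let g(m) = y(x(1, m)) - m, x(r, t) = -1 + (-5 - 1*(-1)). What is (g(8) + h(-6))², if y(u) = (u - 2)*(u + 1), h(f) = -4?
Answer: 256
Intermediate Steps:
x(r, t) = -5 (x(r, t) = -1 + (-5 + 1) = -1 - 4 = -5)
y(u) = (1 + u)*(-2 + u) (y(u) = (-2 + u)*(1 + u) = (1 + u)*(-2 + u))
g(m) = 28 - m (g(m) = (-2 + (-5)² - 1*(-5)) - m = (-2 + 25 + 5) - m = 28 - m)
(g(8) + h(-6))² = ((28 - 1*8) - 4)² = ((28 - 8) - 4)² = (20 - 4)² = 16² = 256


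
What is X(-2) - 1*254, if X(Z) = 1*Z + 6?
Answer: -250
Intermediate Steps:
X(Z) = 6 + Z (X(Z) = Z + 6 = 6 + Z)
X(-2) - 1*254 = (6 - 2) - 1*254 = 4 - 254 = -250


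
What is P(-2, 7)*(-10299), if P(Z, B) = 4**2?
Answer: -164784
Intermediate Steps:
P(Z, B) = 16
P(-2, 7)*(-10299) = 16*(-10299) = -164784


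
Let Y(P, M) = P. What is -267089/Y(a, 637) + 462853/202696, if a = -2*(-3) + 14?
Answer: -13532153721/1013480 ≈ -13352.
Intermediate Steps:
a = 20 (a = 6 + 14 = 20)
-267089/Y(a, 637) + 462853/202696 = -267089/20 + 462853/202696 = -13532153721/1013480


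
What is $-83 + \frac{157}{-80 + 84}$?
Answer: $- \frac{175}{4} \approx -43.75$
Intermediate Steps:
$-83 + \frac{157}{-80 + 84} = -83 + \frac{157}{4} = - \frac{175}{4}$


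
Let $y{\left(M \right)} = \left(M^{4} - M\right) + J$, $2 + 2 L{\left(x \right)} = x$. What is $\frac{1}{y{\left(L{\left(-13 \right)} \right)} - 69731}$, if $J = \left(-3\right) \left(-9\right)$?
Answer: $- \frac{16}{1064519} \approx -1.503 \cdot 10^{-5}$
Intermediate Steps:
$L{\left(x \right)} = -1 + \frac{x}{2}$
$J = 27$
$y{\left(M \right)} = 27 + M^{4} - M$ ($y{\left(M \right)} = \left(M^{4} - M\right) + 27 = 27 + M^{4} - M$)
$\frac{1}{y{\left(L{\left(-13 \right)} \right)} - 69731} = \frac{1}{\left(27 + \left(-1 + \frac{1}{2} \left(-13\right)\right)^{4} - \left(-1 + \frac{1}{2} \left(-13\right)\right)\right) - 69731} = \frac{1}{\left(27 + \left(-1 - \frac{13}{2}\right)^{4} - \left(-1 - \frac{13}{2}\right)\right) - 69731} = \frac{1}{\left(27 + \left(- \frac{15}{2}\right)^{4} - - \frac{15}{2}\right) - 69731} = \frac{1}{\left(27 + \frac{50625}{16} + \frac{15}{2}\right) - 69731} = \frac{1}{\frac{51177}{16} - 69731} = \frac{1}{- \frac{1064519}{16}} = - \frac{16}{1064519}$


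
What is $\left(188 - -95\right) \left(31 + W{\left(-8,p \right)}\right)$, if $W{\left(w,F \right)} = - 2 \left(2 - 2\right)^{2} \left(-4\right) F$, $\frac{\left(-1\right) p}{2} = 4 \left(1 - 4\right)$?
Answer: $8773$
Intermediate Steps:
$p = 24$ ($p = - 2 \cdot 4 \left(1 - 4\right) = - 2 \cdot 4 \left(-3\right) = \left(-2\right) \left(-12\right) = 24$)
$W{\left(w,F \right)} = 0$ ($W{\left(w,F \right)} = - 2 \cdot 0^{2} \left(-4\right) F = \left(-2\right) 0 \left(-4\right) F = 0 \left(-4\right) F = 0 F = 0$)
$\left(188 - -95\right) \left(31 + W{\left(-8,p \right)}\right) = \left(188 - -95\right) \left(31 + 0\right) = \left(188 + 95\right) 31 = 283 \cdot 31 = 8773$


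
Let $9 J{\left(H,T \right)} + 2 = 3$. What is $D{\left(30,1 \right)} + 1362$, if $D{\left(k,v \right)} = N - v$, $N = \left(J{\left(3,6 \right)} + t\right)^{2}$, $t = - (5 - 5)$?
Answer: $\frac{110242}{81} \approx 1361.0$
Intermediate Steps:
$J{\left(H,T \right)} = \frac{1}{9}$ ($J{\left(H,T \right)} = - \frac{2}{9} + \frac{1}{9} \cdot 3 = - \frac{2}{9} + \frac{1}{3} = \frac{1}{9}$)
$t = 0$ ($t = \left(-1\right) 0 = 0$)
$N = \frac{1}{81}$ ($N = \left(\frac{1}{9} + 0\right)^{2} = \left(\frac{1}{9}\right)^{2} = \frac{1}{81} \approx 0.012346$)
$D{\left(k,v \right)} = \frac{1}{81} - v$
$D{\left(30,1 \right)} + 1362 = \left(\frac{1}{81} - 1\right) + 1362 = - \frac{80}{81} + 1362 = \frac{110242}{81}$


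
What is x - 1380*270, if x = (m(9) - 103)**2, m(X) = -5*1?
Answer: -360936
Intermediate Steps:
m(X) = -5
x = 11664 (x = (-5 - 103)**2 = (-108)**2 = 11664)
x - 1380*270 = 11664 - 1380*270 = 11664 - 1*372600 = 11664 - 372600 = -360936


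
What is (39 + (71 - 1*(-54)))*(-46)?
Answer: -7544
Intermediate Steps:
(39 + (71 - 1*(-54)))*(-46) = (39 + (71 + 54))*(-46) = (39 + 125)*(-46) = 164*(-46) = -7544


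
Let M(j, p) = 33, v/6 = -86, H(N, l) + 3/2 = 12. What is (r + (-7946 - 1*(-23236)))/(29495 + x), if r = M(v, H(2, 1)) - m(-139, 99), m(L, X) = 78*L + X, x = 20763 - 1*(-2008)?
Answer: 13033/26133 ≈ 0.49872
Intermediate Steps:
H(N, l) = 21/2 (H(N, l) = -3/2 + 12 = 21/2)
v = -516 (v = 6*(-86) = -516)
x = 22771 (x = 20763 + 2008 = 22771)
m(L, X) = X + 78*L
r = 10776 (r = 33 - (99 + 78*(-139)) = 33 - (99 - 10842) = 33 - 1*(-10743) = 33 + 10743 = 10776)
(r + (-7946 - 1*(-23236)))/(29495 + x) = (10776 + (-7946 - 1*(-23236)))/(29495 + 22771) = (10776 + (-7946 + 23236))/52266 = (10776 + 15290)*(1/52266) = 26066*(1/52266) = 13033/26133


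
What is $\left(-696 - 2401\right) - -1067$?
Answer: $-2030$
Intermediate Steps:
$\left(-696 - 2401\right) - -1067 = \left(-696 - 2401\right) + 1067 = -3097 + 1067 = -2030$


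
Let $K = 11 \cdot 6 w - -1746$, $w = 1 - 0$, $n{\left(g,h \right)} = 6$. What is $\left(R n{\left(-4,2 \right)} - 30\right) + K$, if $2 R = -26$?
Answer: $1704$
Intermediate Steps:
$w = 1$ ($w = 1 + 0 = 1$)
$K = 1812$ ($K = 11 \cdot 6 \cdot 1 - -1746 = 66 \cdot 1 + 1746 = 66 + 1746 = 1812$)
$R = -13$ ($R = \frac{1}{2} \left(-26\right) = -13$)
$\left(R n{\left(-4,2 \right)} - 30\right) + K = \left(\left(-13\right) 6 - 30\right) + 1812 = \left(-78 - 30\right) + 1812 = -108 + 1812 = 1704$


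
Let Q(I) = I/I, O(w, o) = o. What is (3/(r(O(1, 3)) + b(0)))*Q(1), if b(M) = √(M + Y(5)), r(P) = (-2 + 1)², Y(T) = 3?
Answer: -3/2 + 3*√3/2 ≈ 1.0981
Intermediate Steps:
Q(I) = 1
r(P) = 1 (r(P) = (-1)² = 1)
b(M) = √(3 + M) (b(M) = √(M + 3) = √(3 + M))
(3/(r(O(1, 3)) + b(0)))*Q(1) = (3/(1 + √(3 + 0)))*1 = (3/(1 + √3))*1 = 3/(1 + √3)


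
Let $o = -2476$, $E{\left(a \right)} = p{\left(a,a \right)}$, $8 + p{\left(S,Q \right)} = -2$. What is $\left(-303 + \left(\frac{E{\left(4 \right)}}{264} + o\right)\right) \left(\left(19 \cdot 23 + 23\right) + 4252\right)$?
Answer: $- \frac{432129274}{33} \approx -1.3095 \cdot 10^{7}$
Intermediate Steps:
$p{\left(S,Q \right)} = -10$ ($p{\left(S,Q \right)} = -8 - 2 = -10$)
$E{\left(a \right)} = -10$
$\left(-303 + \left(\frac{E{\left(4 \right)}}{264} + o\right)\right) \left(\left(19 \cdot 23 + 23\right) + 4252\right) = \left(-303 - \left(2476 + \frac{10}{264}\right)\right) \left(\left(19 \cdot 23 + 23\right) + 4252\right) = \left(-303 - \frac{326837}{132}\right) \left(\left(437 + 23\right) + 4252\right) = \left(-303 - \frac{326837}{132}\right) \left(460 + 4252\right) = \left(-303 - \frac{326837}{132}\right) 4712 = \left(- \frac{366833}{132}\right) 4712 = - \frac{432129274}{33}$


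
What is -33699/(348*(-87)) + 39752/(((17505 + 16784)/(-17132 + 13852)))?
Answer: -1315475995183/346044588 ≈ -3801.5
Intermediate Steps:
-33699/(348*(-87)) + 39752/(((17505 + 16784)/(-17132 + 13852))) = -33699/(-30276) + 39752/((34289/(-3280))) = -33699*(-1/30276) + 39752/((34289*(-1/3280))) = 11233/10092 + 39752/(-34289/3280) = 11233/10092 + 39752*(-3280/34289) = 11233/10092 - 130386560/34289 = -1315475995183/346044588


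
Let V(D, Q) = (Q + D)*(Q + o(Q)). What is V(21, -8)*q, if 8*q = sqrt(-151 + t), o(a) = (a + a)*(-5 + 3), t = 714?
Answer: 39*sqrt(563) ≈ 925.38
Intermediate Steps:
o(a) = -4*a (o(a) = (2*a)*(-2) = -4*a)
q = sqrt(563)/8 (q = sqrt(-151 + 714)/8 = sqrt(563)/8 ≈ 2.9660)
V(D, Q) = -3*Q*(D + Q) (V(D, Q) = (Q + D)*(Q - 4*Q) = (D + Q)*(-3*Q) = -3*Q*(D + Q))
V(21, -8)*q = (3*(-8)*(-1*21 - 1*(-8)))*(sqrt(563)/8) = (3*(-8)*(-21 + 8))*(sqrt(563)/8) = (3*(-8)*(-13))*(sqrt(563)/8) = 312*(sqrt(563)/8) = 39*sqrt(563)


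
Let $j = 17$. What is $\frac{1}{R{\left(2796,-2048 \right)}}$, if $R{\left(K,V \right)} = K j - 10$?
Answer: $\frac{1}{47522} \approx 2.1043 \cdot 10^{-5}$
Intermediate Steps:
$R{\left(K,V \right)} = -10 + 17 K$ ($R{\left(K,V \right)} = K 17 - 10 = 17 K - 10 = -10 + 17 K$)
$\frac{1}{R{\left(2796,-2048 \right)}} = \frac{1}{-10 + 17 \cdot 2796} = \frac{1}{-10 + 47532} = \frac{1}{47522}$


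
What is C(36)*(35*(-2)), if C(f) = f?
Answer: -2520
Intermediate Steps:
C(36)*(35*(-2)) = 36*(35*(-2)) = 36*(-70) = -2520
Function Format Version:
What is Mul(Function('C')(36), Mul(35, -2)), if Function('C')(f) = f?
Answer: -2520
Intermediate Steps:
Mul(Function('C')(36), Mul(35, -2)) = Mul(36, Mul(35, -2)) = Mul(36, -70) = -2520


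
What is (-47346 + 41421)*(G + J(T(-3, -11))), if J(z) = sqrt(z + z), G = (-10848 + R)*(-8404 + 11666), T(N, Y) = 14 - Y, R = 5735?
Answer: 98820740550 - 29625*sqrt(2) ≈ 9.8821e+10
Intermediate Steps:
G = -16678606 (G = (-10848 + 5735)*(-8404 + 11666) = -5113*3262 = -16678606)
J(z) = sqrt(2)*sqrt(z) (J(z) = sqrt(2*z) = sqrt(2)*sqrt(z))
(-47346 + 41421)*(G + J(T(-3, -11))) = (-47346 + 41421)*(-16678606 + sqrt(2)*sqrt(14 - 1*(-11))) = -5925*(-16678606 + sqrt(2)*sqrt(14 + 11)) = -5925*(-16678606 + sqrt(2)*sqrt(25)) = -5925*(-16678606 + sqrt(2)*5) = -5925*(-16678606 + 5*sqrt(2)) = 98820740550 - 29625*sqrt(2)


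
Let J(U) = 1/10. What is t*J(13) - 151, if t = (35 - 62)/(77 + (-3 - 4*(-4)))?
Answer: -15103/100 ≈ -151.03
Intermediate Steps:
J(U) = 1/10
t = -3/10 (t = -27/(77 + (-3 + 16)) = -27/(77 + 13) = -27/90 = -27*1/90 = -3/10 ≈ -0.30000)
t*J(13) - 151 = -3/10*1/10 - 151 = -3/100 - 151 = -15103/100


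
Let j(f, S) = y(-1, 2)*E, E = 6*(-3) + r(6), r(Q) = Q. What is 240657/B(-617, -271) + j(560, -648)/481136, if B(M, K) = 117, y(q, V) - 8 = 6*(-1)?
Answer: 4824530981/2345538 ≈ 2056.9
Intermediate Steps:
y(q, V) = 2 (y(q, V) = 8 + 6*(-1) = 8 - 6 = 2)
E = -12 (E = 6*(-3) + 6 = -18 + 6 = -12)
j(f, S) = -24 (j(f, S) = 2*(-12) = -24)
240657/B(-617, -271) + j(560, -648)/481136 = 240657/117 - 24/481136 = 240657*(1/117) - 24*1/481136 = 80219/39 - 3/60142 = 4824530981/2345538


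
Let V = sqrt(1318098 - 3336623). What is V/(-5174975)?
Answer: -I*sqrt(80741)/1034995 ≈ -0.00027454*I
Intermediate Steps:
V = 5*I*sqrt(80741) (V = sqrt(-2018525) = 5*I*sqrt(80741) ≈ 1420.7*I)
V/(-5174975) = (5*I*sqrt(80741))/(-5174975) = (5*I*sqrt(80741))*(-1/5174975) = -I*sqrt(80741)/1034995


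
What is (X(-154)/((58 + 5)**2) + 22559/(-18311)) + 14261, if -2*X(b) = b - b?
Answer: 261110612/18311 ≈ 14260.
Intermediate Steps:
X(b) = 0 (X(b) = -(b - b)/2 = -1/2*0 = 0)
(X(-154)/((58 + 5)**2) + 22559/(-18311)) + 14261 = (0/((58 + 5)**2) + 22559/(-18311)) + 14261 = (0/(63**2) + 22559*(-1/18311)) + 14261 = (0/3969 - 22559/18311) + 14261 = (0*(1/3969) - 22559/18311) + 14261 = (0 - 22559/18311) + 14261 = -22559/18311 + 14261 = 261110612/18311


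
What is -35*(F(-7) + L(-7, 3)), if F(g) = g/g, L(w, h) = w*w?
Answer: -1750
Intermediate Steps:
L(w, h) = w**2
F(g) = 1
-35*(F(-7) + L(-7, 3)) = -35*(1 + (-7)**2) = -35*(1 + 49) = -35*50 = -1750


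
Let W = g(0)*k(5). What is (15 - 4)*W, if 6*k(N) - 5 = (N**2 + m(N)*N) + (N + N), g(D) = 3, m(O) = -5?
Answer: 165/2 ≈ 82.500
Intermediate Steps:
k(N) = 5/6 - N/2 + N**2/6 (k(N) = 5/6 + ((N**2 - 5*N) + (N + N))/6 = 5/6 + ((N**2 - 5*N) + 2*N)/6 = 5/6 + (N**2 - 3*N)/6 = 5/6 + (-N/2 + N**2/6) = 5/6 - N/2 + N**2/6)
W = 15/2 (W = 3*(5/6 - 1/2*5 + (1/6)*5**2) = 3*(5/6 - 5/2 + (1/6)*25) = 3*(5/6 - 5/2 + 25/6) = 3*(5/2) = 15/2 ≈ 7.5000)
(15 - 4)*W = (15 - 4)*(15/2) = 11*(15/2) = 165/2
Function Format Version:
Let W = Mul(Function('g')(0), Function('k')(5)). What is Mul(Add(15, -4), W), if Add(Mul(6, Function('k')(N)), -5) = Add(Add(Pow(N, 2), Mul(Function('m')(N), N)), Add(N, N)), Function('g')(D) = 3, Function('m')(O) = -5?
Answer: Rational(165, 2) ≈ 82.500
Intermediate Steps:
Function('k')(N) = Add(Rational(5, 6), Mul(Rational(-1, 2), N), Mul(Rational(1, 6), Pow(N, 2))) (Function('k')(N) = Add(Rational(5, 6), Mul(Rational(1, 6), Add(Add(Pow(N, 2), Mul(-5, N)), Add(N, N)))) = Add(Rational(5, 6), Mul(Rational(1, 6), Add(Add(Pow(N, 2), Mul(-5, N)), Mul(2, N)))) = Add(Rational(5, 6), Mul(Rational(1, 6), Add(Pow(N, 2), Mul(-3, N)))) = Add(Rational(5, 6), Add(Mul(Rational(-1, 2), N), Mul(Rational(1, 6), Pow(N, 2)))) = Add(Rational(5, 6), Mul(Rational(-1, 2), N), Mul(Rational(1, 6), Pow(N, 2))))
W = Rational(15, 2) (W = Mul(3, Add(Rational(5, 6), Mul(Rational(-1, 2), 5), Mul(Rational(1, 6), Pow(5, 2)))) = Mul(3, Add(Rational(5, 6), Rational(-5, 2), Mul(Rational(1, 6), 25))) = Mul(3, Add(Rational(5, 6), Rational(-5, 2), Rational(25, 6))) = Mul(3, Rational(5, 2)) = Rational(15, 2) ≈ 7.5000)
Mul(Add(15, -4), W) = Mul(Add(15, -4), Rational(15, 2)) = Mul(11, Rational(15, 2)) = Rational(165, 2)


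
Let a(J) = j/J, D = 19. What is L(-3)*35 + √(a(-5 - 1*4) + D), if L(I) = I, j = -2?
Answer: -105 + √173/3 ≈ -100.62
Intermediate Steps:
a(J) = -2/J
L(-3)*35 + √(a(-5 - 1*4) + D) = -3*35 + √(-2/(-5 - 1*4) + 19) = -105 + √(-2/(-5 - 4) + 19) = -105 + √(-2/(-9) + 19) = -105 + √(-2*(-⅑) + 19) = -105 + √(2/9 + 19) = -105 + √(173/9) = -105 + √173/3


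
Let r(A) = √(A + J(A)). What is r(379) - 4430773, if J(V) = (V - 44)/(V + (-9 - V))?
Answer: -4430773 + 2*√769/3 ≈ -4.4308e+6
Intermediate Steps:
J(V) = 44/9 - V/9 (J(V) = (-44 + V)/(-9) = (-44 + V)*(-⅑) = 44/9 - V/9)
r(A) = √(44/9 + 8*A/9) (r(A) = √(A + (44/9 - A/9)) = √(44/9 + 8*A/9))
r(379) - 4430773 = 2*√(11 + 2*379)/3 - 4430773 = 2*√(11 + 758)/3 - 4430773 = 2*√769/3 - 4430773 = -4430773 + 2*√769/3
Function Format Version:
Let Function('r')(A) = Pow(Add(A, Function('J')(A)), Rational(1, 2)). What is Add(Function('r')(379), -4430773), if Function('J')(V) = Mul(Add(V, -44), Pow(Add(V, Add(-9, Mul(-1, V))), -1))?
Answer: Add(-4430773, Mul(Rational(2, 3), Pow(769, Rational(1, 2)))) ≈ -4.4308e+6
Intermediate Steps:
Function('J')(V) = Add(Rational(44, 9), Mul(Rational(-1, 9), V)) (Function('J')(V) = Mul(Add(-44, V), Pow(-9, -1)) = Mul(Add(-44, V), Rational(-1, 9)) = Add(Rational(44, 9), Mul(Rational(-1, 9), V)))
Function('r')(A) = Pow(Add(Rational(44, 9), Mul(Rational(8, 9), A)), Rational(1, 2)) (Function('r')(A) = Pow(Add(A, Add(Rational(44, 9), Mul(Rational(-1, 9), A))), Rational(1, 2)) = Pow(Add(Rational(44, 9), Mul(Rational(8, 9), A)), Rational(1, 2)))
Add(Function('r')(379), -4430773) = Add(Mul(Rational(2, 3), Pow(Add(11, Mul(2, 379)), Rational(1, 2))), -4430773) = Add(Mul(Rational(2, 3), Pow(Add(11, 758), Rational(1, 2))), -4430773) = Add(Mul(Rational(2, 3), Pow(769, Rational(1, 2))), -4430773) = Add(-4430773, Mul(Rational(2, 3), Pow(769, Rational(1, 2))))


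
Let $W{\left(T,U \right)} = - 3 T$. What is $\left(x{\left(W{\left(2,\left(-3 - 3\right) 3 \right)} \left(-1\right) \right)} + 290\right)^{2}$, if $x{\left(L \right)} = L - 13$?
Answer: $80089$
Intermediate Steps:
$x{\left(L \right)} = -13 + L$ ($x{\left(L \right)} = L - 13 = -13 + L$)
$\left(x{\left(W{\left(2,\left(-3 - 3\right) 3 \right)} \left(-1\right) \right)} + 290\right)^{2} = \left(\left(-13 + \left(-3\right) 2 \left(-1\right)\right) + 290\right)^{2} = \left(\left(-13 - -6\right) + 290\right)^{2} = \left(\left(-13 + 6\right) + 290\right)^{2} = \left(-7 + 290\right)^{2} = 283^{2} = 80089$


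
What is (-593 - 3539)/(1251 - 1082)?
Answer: -4132/169 ≈ -24.450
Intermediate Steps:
(-593 - 3539)/(1251 - 1082) = -4132/169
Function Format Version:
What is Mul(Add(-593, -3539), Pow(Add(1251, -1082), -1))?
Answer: Rational(-4132, 169) ≈ -24.450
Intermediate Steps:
Mul(Add(-593, -3539), Pow(Add(1251, -1082), -1)) = Mul(-4132, Pow(169, -1)) = Mul(-4132, Rational(1, 169)) = Rational(-4132, 169)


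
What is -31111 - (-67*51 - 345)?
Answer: -27349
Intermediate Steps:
-31111 - (-67*51 - 345) = -31111 - (-3417 - 345) = -31111 - 1*(-3762) = -31111 + 3762 = -27349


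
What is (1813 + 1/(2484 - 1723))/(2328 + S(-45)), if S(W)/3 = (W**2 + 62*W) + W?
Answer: -229949/12937 ≈ -17.775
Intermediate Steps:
S(W) = 3*W**2 + 189*W (S(W) = 3*((W**2 + 62*W) + W) = 3*(W**2 + 63*W) = 3*W**2 + 189*W)
(1813 + 1/(2484 - 1723))/(2328 + S(-45)) = (1813 + 1/(2484 - 1723))/(2328 + 3*(-45)*(63 - 45)) = (1813 + 1/761)/(2328 + 3*(-45)*18) = (1813 + 1/761)/(2328 - 2430) = (1379694/761)/(-102) = (1379694/761)*(-1/102) = -229949/12937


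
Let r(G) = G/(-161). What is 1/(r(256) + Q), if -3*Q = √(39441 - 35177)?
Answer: 46368/13742165 - 77763*√1066/54968660 ≈ -0.042815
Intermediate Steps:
r(G) = -G/161 (r(G) = G*(-1/161) = -G/161)
Q = -2*√1066/3 (Q = -√(39441 - 35177)/3 = -2*√1066/3 ≈ -21.766)
1/(r(256) + Q) = 1/(-1/161*256 - 2*√1066/3) = 1/(-256/161 - 2*√1066/3)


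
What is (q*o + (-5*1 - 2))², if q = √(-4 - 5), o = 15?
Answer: (7 - 45*I)² ≈ -1976.0 - 630.0*I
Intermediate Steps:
q = 3*I (q = √(-9) = 3*I ≈ 3.0*I)
(q*o + (-5*1 - 2))² = ((3*I)*15 + (-5*1 - 2))² = (45*I + (-5 - 2))² = (45*I - 7)² = (-7 + 45*I)²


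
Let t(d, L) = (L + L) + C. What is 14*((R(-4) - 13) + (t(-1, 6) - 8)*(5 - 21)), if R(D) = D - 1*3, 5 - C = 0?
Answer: -2296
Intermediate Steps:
C = 5 (C = 5 - 1*0 = 5 + 0 = 5)
R(D) = -3 + D (R(D) = D - 3 = -3 + D)
t(d, L) = 5 + 2*L (t(d, L) = (L + L) + 5 = 2*L + 5 = 5 + 2*L)
14*((R(-4) - 13) + (t(-1, 6) - 8)*(5 - 21)) = 14*(((-3 - 4) - 13) + ((5 + 2*6) - 8)*(5 - 21)) = 14*((-7 - 13) + ((5 + 12) - 8)*(-16)) = 14*(-20 + (17 - 8)*(-16)) = 14*(-20 + 9*(-16)) = 14*(-20 - 144) = 14*(-164) = -2296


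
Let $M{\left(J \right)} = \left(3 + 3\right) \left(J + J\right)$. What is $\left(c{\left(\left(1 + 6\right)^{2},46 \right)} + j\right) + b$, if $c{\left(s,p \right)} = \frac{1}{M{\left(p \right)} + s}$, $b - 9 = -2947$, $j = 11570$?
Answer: $\frac{5187833}{601} \approx 8632.0$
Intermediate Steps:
$M{\left(J \right)} = 12 J$ ($M{\left(J \right)} = 6 \cdot 2 J = 12 J$)
$b = -2938$ ($b = 9 - 2947 = -2938$)
$c{\left(s,p \right)} = \frac{1}{s + 12 p}$ ($c{\left(s,p \right)} = \frac{1}{12 p + s} = \frac{1}{s + 12 p}$)
$\left(c{\left(\left(1 + 6\right)^{2},46 \right)} + j\right) + b = \left(\frac{1}{\left(1 + 6\right)^{2} + 12 \cdot 46} + 11570\right) - 2938 = \left(\frac{1}{7^{2} + 552} + 11570\right) - 2938 = \left(\frac{1}{49 + 552} + 11570\right) - 2938 = \left(\frac{1}{601} + 11570\right) - 2938 = \frac{6953571}{601} - 2938 = \frac{5187833}{601}$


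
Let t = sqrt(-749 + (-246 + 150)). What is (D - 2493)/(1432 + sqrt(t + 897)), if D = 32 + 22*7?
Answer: -2307/(1432 + sqrt(13)*sqrt(69 + I*sqrt(5))) ≈ -1.578 + 0.00052375*I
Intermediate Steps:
t = 13*I*sqrt(5) (t = sqrt(-749 - 96) = sqrt(-845) = 13*I*sqrt(5) ≈ 29.069*I)
D = 186 (D = 32 + 154 = 186)
(D - 2493)/(1432 + sqrt(t + 897)) = (186 - 2493)/(1432 + sqrt(13*I*sqrt(5) + 897)) = -2307/(1432 + sqrt(897 + 13*I*sqrt(5)))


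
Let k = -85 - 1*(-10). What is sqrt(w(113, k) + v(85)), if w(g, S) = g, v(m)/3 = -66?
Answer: I*sqrt(85) ≈ 9.2195*I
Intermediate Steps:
v(m) = -198 (v(m) = 3*(-66) = -198)
k = -75 (k = -85 + 10 = -75)
sqrt(w(113, k) + v(85)) = sqrt(113 - 198) = sqrt(-85) = I*sqrt(85)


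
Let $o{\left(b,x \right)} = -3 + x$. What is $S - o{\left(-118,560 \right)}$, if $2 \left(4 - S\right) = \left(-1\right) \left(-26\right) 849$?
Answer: $-11590$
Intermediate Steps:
$S = -11033$ ($S = 4 - \frac{\left(-1\right) \left(-26\right) 849}{2} = 4 - \frac{26 \cdot 849}{2} = 4 - 11037 = -11033$)
$S - o{\left(-118,560 \right)} = -11033 - \left(-3 + 560\right) = -11033 - 557 = -11590$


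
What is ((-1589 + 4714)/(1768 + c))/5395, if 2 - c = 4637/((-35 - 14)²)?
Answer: 1500625/4580498507 ≈ 0.00032761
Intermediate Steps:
c = 165/2401 (c = 2 - 4637/((-35 - 14)²) = 2 - 4637/((-49)²) = 2 - 4637/2401 = 165/2401 ≈ 0.068721)
((-1589 + 4714)/(1768 + c))/5395 = ((-1589 + 4714)/(1768 + 165/2401))/5395 = (3125/(4245133/2401))*(1/5395) = (3125*(2401/4245133))*(1/5395) = (7503125/4245133)*(1/5395) = 1500625/4580498507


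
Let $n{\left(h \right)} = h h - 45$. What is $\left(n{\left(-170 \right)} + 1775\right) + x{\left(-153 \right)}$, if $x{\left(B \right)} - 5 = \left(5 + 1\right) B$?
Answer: $29717$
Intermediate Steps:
$n{\left(h \right)} = -45 + h^{2}$ ($n{\left(h \right)} = h^{2} - 45 = -45 + h^{2}$)
$x{\left(B \right)} = 5 + 6 B$ ($x{\left(B \right)} = 5 + \left(5 + 1\right) B = 5 + 6 B$)
$\left(n{\left(-170 \right)} + 1775\right) + x{\left(-153 \right)} = \left(\left(-45 + \left(-170\right)^{2}\right) + 1775\right) + \left(5 + 6 \left(-153\right)\right) = \left(\left(-45 + 28900\right) + 1775\right) + \left(5 - 918\right) = \left(28855 + 1775\right) - 913 = 30630 - 913 = 29717$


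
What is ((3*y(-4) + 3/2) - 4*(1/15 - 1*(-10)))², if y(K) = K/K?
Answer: 1151329/900 ≈ 1279.3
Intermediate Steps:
y(K) = 1
((3*y(-4) + 3/2) - 4*(1/15 - 1*(-10)))² = ((3*1 + 3/2) - 4*(1/15 - 1*(-10)))² = ((3 + 3*(½)) - 4*(1/15 + 10))² = ((3 + 3/2) - 4*151/15)² = (9/2 - 604/15)² = (-1073/30)² = 1151329/900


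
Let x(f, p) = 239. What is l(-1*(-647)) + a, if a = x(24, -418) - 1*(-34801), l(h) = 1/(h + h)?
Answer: 45341761/1294 ≈ 35040.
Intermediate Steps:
l(h) = 1/(2*h)
a = 35040 (a = 239 - 1*(-34801) = 239 + 34801 = 35040)
l(-1*(-647)) + a = 1/(2*((-1*(-647)))) + 35040 = (1/2)/647 + 35040 = (1/2)*(1/647) + 35040 = 1/1294 + 35040 = 45341761/1294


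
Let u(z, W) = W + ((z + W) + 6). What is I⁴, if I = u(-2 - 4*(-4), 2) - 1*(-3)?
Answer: 531441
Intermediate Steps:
u(z, W) = 6 + z + 2*W (u(z, W) = W + ((W + z) + 6) = W + (6 + W + z) = 6 + z + 2*W)
I = 27 (I = (6 + (-2 - 4*(-4)) + 2*2) - 1*(-3) = (6 + (-2 + 16) + 4) + 3 = (6 + 14 + 4) + 3 = 24 + 3 = 27)
I⁴ = 27⁴ = 531441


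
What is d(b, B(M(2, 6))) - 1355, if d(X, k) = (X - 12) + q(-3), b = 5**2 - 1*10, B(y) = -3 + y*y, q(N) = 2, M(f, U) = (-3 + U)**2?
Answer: -1350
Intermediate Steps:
B(y) = -3 + y**2
b = 15 (b = 25 - 10 = 15)
d(X, k) = -10 + X (d(X, k) = (X - 12) + 2 = (-12 + X) + 2 = -10 + X)
d(b, B(M(2, 6))) - 1355 = (-10 + 15) - 1355 = 5 - 1355 = -1350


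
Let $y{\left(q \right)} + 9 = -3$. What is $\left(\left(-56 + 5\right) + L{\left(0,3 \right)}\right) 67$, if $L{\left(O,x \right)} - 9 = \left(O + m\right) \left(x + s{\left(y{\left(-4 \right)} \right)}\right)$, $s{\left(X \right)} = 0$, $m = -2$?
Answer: $-3216$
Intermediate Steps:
$y{\left(q \right)} = -12$ ($y{\left(q \right)} = -9 - 3 = -12$)
$L{\left(O,x \right)} = 9 + x \left(-2 + O\right)$ ($L{\left(O,x \right)} = 9 + \left(O - 2\right) \left(x + 0\right) = 9 + \left(-2 + O\right) x = 9 + x \left(-2 + O\right)$)
$\left(\left(-56 + 5\right) + L{\left(0,3 \right)}\right) 67 = \left(\left(-56 + 5\right) + \left(9 - 6 + 0 \cdot 3\right)\right) 67 = \left(-51 + \left(9 - 6 + 0\right)\right) 67 = \left(-51 + 3\right) 67 = \left(-48\right) 67 = -3216$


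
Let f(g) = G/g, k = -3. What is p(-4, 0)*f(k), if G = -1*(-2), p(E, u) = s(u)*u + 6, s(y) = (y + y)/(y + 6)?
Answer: -4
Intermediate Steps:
s(y) = 2*y/(6 + y) (s(y) = (2*y)/(6 + y) = 2*y/(6 + y))
p(E, u) = 6 + 2*u**2/(6 + u) (p(E, u) = (2*u/(6 + u))*u + 6 = 2*u**2/(6 + u) + 6 = 6 + 2*u**2/(6 + u))
G = 2
f(g) = 2/g
p(-4, 0)*f(k) = (2*(18 + 0**2 + 3*0)/(6 + 0))*(2/(-3)) = (2*(18 + 0 + 0)/6)*(2*(-1/3)) = (2*(1/6)*18)*(-2/3) = 6*(-2/3) = -4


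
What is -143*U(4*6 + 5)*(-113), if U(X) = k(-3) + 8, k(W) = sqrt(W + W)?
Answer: 129272 + 16159*I*sqrt(6) ≈ 1.2927e+5 + 39581.0*I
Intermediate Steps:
k(W) = sqrt(2)*sqrt(W) (k(W) = sqrt(2*W) = sqrt(2)*sqrt(W))
U(X) = 8 + I*sqrt(6) (U(X) = sqrt(2)*sqrt(-3) + 8 = sqrt(2)*(I*sqrt(3)) + 8 = I*sqrt(6) + 8 = 8 + I*sqrt(6))
-143*U(4*6 + 5)*(-113) = -143*(8 + I*sqrt(6))*(-113) = (-1144 - 143*I*sqrt(6))*(-113) = 129272 + 16159*I*sqrt(6)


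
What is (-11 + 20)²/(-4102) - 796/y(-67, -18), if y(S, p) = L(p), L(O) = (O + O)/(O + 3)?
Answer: -4081733/12306 ≈ -331.69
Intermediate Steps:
L(O) = 2*O/(3 + O) (L(O) = (2*O)/(3 + O) = 2*O/(3 + O))
y(S, p) = 2*p/(3 + p)
(-11 + 20)²/(-4102) - 796/y(-67, -18) = (-11 + 20)²/(-4102) - 796/(2*(-18)/(3 - 18)) = 9²*(-1/4102) - 796/(2*(-18)/(-15)) = 81*(-1/4102) - 796/(2*(-18)*(-1/15)) = -81/4102 - 796/12/5 = -81/4102 - 796*5/12 = -81/4102 - 995/3 = -4081733/12306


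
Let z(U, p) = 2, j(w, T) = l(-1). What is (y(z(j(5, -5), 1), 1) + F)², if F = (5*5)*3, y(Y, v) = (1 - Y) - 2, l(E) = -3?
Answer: 5184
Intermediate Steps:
j(w, T) = -3
y(Y, v) = -1 - Y
F = 75 (F = 25*3 = 75)
(y(z(j(5, -5), 1), 1) + F)² = ((-1 - 1*2) + 75)² = ((-1 - 2) + 75)² = (-3 + 75)² = 72² = 5184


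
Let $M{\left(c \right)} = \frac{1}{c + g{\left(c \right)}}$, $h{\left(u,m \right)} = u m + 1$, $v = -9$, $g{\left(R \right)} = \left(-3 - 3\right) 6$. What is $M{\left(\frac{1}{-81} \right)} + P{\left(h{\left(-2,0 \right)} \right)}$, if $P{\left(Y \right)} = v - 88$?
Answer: $- \frac{283030}{2917} \approx -97.028$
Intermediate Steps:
$g{\left(R \right)} = -36$ ($g{\left(R \right)} = \left(-6\right) 6 = -36$)
$h{\left(u,m \right)} = 1 + m u$ ($h{\left(u,m \right)} = m u + 1 = 1 + m u$)
$P{\left(Y \right)} = -97$ ($P{\left(Y \right)} = -9 - 88 = -97$)
$M{\left(c \right)} = \frac{1}{-36 + c}$ ($M{\left(c \right)} = \frac{1}{c - 36} = \frac{1}{-36 + c}$)
$M{\left(\frac{1}{-81} \right)} + P{\left(h{\left(-2,0 \right)} \right)} = \frac{1}{-36 + \frac{1}{-81}} - 97 = \frac{1}{-36 - \frac{1}{81}} - 97 = \frac{1}{- \frac{2917}{81}} - 97 = - \frac{81}{2917} - 97 = - \frac{283030}{2917}$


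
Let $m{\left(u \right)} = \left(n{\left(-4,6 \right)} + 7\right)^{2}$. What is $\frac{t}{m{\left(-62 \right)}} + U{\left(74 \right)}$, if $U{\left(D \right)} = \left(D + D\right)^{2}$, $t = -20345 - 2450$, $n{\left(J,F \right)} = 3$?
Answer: $\frac{433521}{20} \approx 21676.0$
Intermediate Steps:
$t = -22795$
$m{\left(u \right)} = 100$ ($m{\left(u \right)} = \left(3 + 7\right)^{2} = 10^{2} = 100$)
$U{\left(D \right)} = 4 D^{2}$ ($U{\left(D \right)} = \left(2 D\right)^{2} = 4 D^{2}$)
$\frac{t}{m{\left(-62 \right)}} + U{\left(74 \right)} = - \frac{22795}{100} + 4 \cdot 74^{2} = \left(-22795\right) \frac{1}{100} + 4 \cdot 5476 = - \frac{4559}{20} + 21904 = \frac{433521}{20}$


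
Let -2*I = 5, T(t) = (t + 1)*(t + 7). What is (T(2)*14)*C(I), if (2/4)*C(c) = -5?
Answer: -3780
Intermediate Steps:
T(t) = (1 + t)*(7 + t)
I = -5/2 (I = -1/2*5 = -5/2 ≈ -2.5000)
C(c) = -10 (C(c) = 2*(-5) = -10)
(T(2)*14)*C(I) = ((7 + 2**2 + 8*2)*14)*(-10) = ((7 + 4 + 16)*14)*(-10) = (27*14)*(-10) = 378*(-10) = -3780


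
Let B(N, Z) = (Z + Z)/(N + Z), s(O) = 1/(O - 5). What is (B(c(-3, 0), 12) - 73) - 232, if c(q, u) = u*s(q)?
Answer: -303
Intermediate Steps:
s(O) = 1/(-5 + O)
c(q, u) = u/(-5 + q)
B(N, Z) = 2*Z/(N + Z) (B(N, Z) = (2*Z)/(N + Z) = 2*Z/(N + Z))
(B(c(-3, 0), 12) - 73) - 232 = (2*12/(0/(-5 - 3) + 12) - 73) - 232 = (2*12/(0/(-8) + 12) - 73) - 232 = (2*12/(0*(-1/8) + 12) - 73) - 232 = (2*12/(0 + 12) - 73) - 232 = (2*12/12 - 73) - 232 = (2*12*(1/12) - 73) - 232 = (2 - 73) - 232 = -71 - 232 = -303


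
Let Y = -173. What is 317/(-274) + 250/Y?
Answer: -123341/47402 ≈ -2.6020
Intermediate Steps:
317/(-274) + 250/Y = 317/(-274) + 250/(-173) = 317*(-1/274) + 250*(-1/173) = -317/274 - 250/173 = -123341/47402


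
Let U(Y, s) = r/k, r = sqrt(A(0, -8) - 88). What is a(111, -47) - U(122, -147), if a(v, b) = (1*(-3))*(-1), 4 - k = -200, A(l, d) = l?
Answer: 3 - I*sqrt(22)/102 ≈ 3.0 - 0.045984*I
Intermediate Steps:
k = 204 (k = 4 - 1*(-200) = 4 + 200 = 204)
r = 2*I*sqrt(22) (r = sqrt(0 - 88) = sqrt(-88) = 2*I*sqrt(22) ≈ 9.3808*I)
a(v, b) = 3 (a(v, b) = -3*(-1) = 3)
U(Y, s) = I*sqrt(22)/102 (U(Y, s) = (2*I*sqrt(22))/204 = (2*I*sqrt(22))*(1/204) = I*sqrt(22)/102)
a(111, -47) - U(122, -147) = 3 - I*sqrt(22)/102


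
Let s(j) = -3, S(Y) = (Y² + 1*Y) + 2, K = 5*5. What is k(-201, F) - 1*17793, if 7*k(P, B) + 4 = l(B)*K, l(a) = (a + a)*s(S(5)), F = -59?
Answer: -115705/7 ≈ -16529.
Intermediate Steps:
K = 25
S(Y) = 2 + Y + Y² (S(Y) = (Y² + Y) + 2 = (Y + Y²) + 2 = 2 + Y + Y²)
l(a) = -6*a (l(a) = (a + a)*(-3) = (2*a)*(-3) = -6*a)
k(P, B) = -4/7 - 150*B/7 (k(P, B) = -4/7 + (-6*B*25)/7 = -4/7 + (-150*B)/7 = -4/7 - 150*B/7)
k(-201, F) - 1*17793 = (-4/7 - 150/7*(-59)) - 1*17793 = (-4/7 + 8850/7) - 17793 = 8846/7 - 17793 = -115705/7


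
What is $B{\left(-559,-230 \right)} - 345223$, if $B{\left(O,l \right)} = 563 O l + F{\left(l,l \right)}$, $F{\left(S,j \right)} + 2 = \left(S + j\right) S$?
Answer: $72145485$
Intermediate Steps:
$F{\left(S,j \right)} = -2 + S \left(S + j\right)$ ($F{\left(S,j \right)} = -2 + \left(S + j\right) S = -2 + S \left(S + j\right)$)
$B{\left(O,l \right)} = -2 + 2 l^{2} + 563 O l$ ($B{\left(O,l \right)} = 563 O l + \left(-2 + l^{2} + l l\right) = 563 O l + \left(-2 + l^{2} + l^{2}\right) = 563 O l + \left(-2 + 2 l^{2}\right) = -2 + 2 l^{2} + 563 O l$)
$B{\left(-559,-230 \right)} - 345223 = \left(-2 + 2 \left(-230\right)^{2} + 563 \left(-559\right) \left(-230\right)\right) - 345223 = \left(-2 + 2 \cdot 52900 + 72384910\right) - 345223 = \left(-2 + 105800 + 72384910\right) - 345223 = 72490708 - 345223 = 72145485$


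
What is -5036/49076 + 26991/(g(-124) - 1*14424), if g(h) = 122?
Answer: -349158797/175471238 ≈ -1.9898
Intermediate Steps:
-5036/49076 + 26991/(g(-124) - 1*14424) = -5036/49076 + 26991/(122 - 1*14424) = -5036*1/49076 + 26991/(122 - 14424) = -1259/12269 + 26991/(-14302) = -1259/12269 + 26991*(-1/14302) = -1259/12269 - 26991/14302 = -349158797/175471238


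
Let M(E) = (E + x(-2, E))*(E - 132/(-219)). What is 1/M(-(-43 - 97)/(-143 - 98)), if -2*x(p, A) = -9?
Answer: 4239913/362688 ≈ 11.690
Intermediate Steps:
x(p, A) = 9/2 (x(p, A) = -½*(-9) = 9/2)
M(E) = (9/2 + E)*(44/73 + E) (M(E) = (E + 9/2)*(E - 132/(-219)) = (9/2 + E)*(E - 132*(-1/219)) = (9/2 + E)*(E + 44/73) = (9/2 + E)*(44/73 + E))
1/M(-(-43 - 97)/(-143 - 98)) = 1/(198/73 + (-(-43 - 97)/(-143 - 98))² + 745*(-(-43 - 97)/(-143 - 98))/146) = 1/(198/73 + (-(-140)/(-241))² + 745*(-(-140)/(-241))/146) = 1/(198/73 + (-(-140)*(-1)/241)² + 745*(-(-140)*(-1)/241)/146) = 1/(198/73 + (-1*140/241)² + 745*(-1*140/241)/146) = 1/(198/73 + (-140/241)² + (745/146)*(-140/241)) = 1/(198/73 + 19600/58081 - 52150/17593) = 1/(362688/4239913) = 4239913/362688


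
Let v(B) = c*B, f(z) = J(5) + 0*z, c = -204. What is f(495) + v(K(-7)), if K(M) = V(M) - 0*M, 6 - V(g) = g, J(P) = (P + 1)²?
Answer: -2616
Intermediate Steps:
J(P) = (1 + P)²
V(g) = 6 - g
K(M) = 6 - M (K(M) = (6 - M) - 0*M = (6 - M) - 1*0 = (6 - M) + 0 = 6 - M)
f(z) = 36 (f(z) = (1 + 5)² + 0*z = 6² + 0 = 36 + 0 = 36)
v(B) = -204*B
f(495) + v(K(-7)) = 36 - 204*(6 - 1*(-7)) = 36 - 204*(6 + 7) = 36 - 204*13 = 36 - 2652 = -2616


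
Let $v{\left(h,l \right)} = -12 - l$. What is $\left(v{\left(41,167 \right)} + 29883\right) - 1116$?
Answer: $28588$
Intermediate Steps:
$\left(v{\left(41,167 \right)} + 29883\right) - 1116 = \left(\left(-12 - 167\right) + 29883\right) - 1116 = \left(-179 + 29883\right) - 1116 = 29704 - 1116 = 28588$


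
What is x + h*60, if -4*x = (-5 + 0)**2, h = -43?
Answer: -10345/4 ≈ -2586.3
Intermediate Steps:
x = -25/4 (x = -(-5 + 0)**2/4 = -1/4*(-5)**2 = -1/4*25 = -25/4 ≈ -6.2500)
x + h*60 = -25/4 - 43*60 = -25/4 - 2580 = -10345/4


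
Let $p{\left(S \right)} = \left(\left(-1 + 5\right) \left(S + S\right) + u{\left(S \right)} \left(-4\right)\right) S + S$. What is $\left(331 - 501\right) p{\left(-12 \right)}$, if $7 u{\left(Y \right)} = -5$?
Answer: $- \frac{1315800}{7} \approx -1.8797 \cdot 10^{5}$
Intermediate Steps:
$u{\left(Y \right)} = - \frac{5}{7}$ ($u{\left(Y \right)} = \frac{1}{7} \left(-5\right) = - \frac{5}{7}$)
$p{\left(S \right)} = S + S \left(\frac{20}{7} + 8 S\right)$ ($p{\left(S \right)} = \left(\left(-1 + 5\right) \left(S + S\right) - - \frac{20}{7}\right) S + S = \left(4 \cdot 2 S + \frac{20}{7}\right) S + S = \left(8 S + \frac{20}{7}\right) S + S = \left(\frac{20}{7} + 8 S\right) S + S = S \left(\frac{20}{7} + 8 S\right) + S = S + S \left(\frac{20}{7} + 8 S\right)$)
$\left(331 - 501\right) p{\left(-12 \right)} = \left(331 - 501\right) \frac{1}{7} \left(-12\right) \left(27 + 56 \left(-12\right)\right) = - 170 \cdot \frac{1}{7} \left(-12\right) \left(27 - 672\right) = - 170 \cdot \frac{1}{7} \left(-12\right) \left(-645\right) = \left(-170\right) \frac{7740}{7} = - \frac{1315800}{7}$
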